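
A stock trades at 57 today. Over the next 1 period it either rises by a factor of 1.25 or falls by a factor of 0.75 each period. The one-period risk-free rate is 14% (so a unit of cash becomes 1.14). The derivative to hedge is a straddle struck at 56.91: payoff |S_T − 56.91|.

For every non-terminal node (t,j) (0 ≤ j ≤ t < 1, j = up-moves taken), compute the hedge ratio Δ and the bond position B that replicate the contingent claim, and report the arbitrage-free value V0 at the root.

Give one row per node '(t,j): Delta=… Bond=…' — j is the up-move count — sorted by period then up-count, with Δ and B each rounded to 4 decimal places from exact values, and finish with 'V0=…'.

The replicating-portfolio and risk-neutral prices coincide; use p* = (1.14−0.75)/(1.25−0.75) = 0.7800 for the latter.
Terminal payoffs: V(1,0)=14.1600, V(1,1)=14.3400
(0,0): S=57.0000. Δ = (V_up−V_dn)/(S_up−S_dn) = (14.3400−14.1600)/(71.2500−42.7500) = 0.0063. V = [p*·14.3400 + (1−p*)·14.1600]/1.14 = 12.5442. B = V − Δ·S = 12.1842.
Self-financing check: at every node Δ·S+B equals the discounted successor values.

(0,0): Delta=0.0063 Bond=12.1842
V0=12.5442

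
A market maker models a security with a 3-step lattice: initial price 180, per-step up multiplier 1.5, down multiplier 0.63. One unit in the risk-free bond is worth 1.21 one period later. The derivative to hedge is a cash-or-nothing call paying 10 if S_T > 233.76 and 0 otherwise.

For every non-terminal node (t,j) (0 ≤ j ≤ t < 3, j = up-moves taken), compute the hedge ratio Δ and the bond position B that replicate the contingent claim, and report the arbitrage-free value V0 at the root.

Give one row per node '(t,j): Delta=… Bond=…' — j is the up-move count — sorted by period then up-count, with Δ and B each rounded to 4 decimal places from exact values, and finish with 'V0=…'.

(0,0): Delta=0.0194 Bond=0.6921
(1,0): Delta=0.0558 Bond=-3.2973
(1,1): Delta=0.0117 Bond=2.9048
(2,0): Delta=0.0000 Bond=0.0000
(2,1): Delta=0.0676 Bond=-5.9846
(2,2): Delta=0.0000 Bond=8.2645
V0=4.1813

No-arbitrage ⇒ martingale measure with p* = (R−d)/(u−d) = 0.6667.
Terminal values V(3,·): V(3,0)=0.0000, V(3,1)=0.0000, V(3,2)=10.0000, V(3,3)=10.0000
(2,0): S=71.4420. Δ = (V_up−V_dn)/(S_up−S_dn) = (0.0000−0.0000)/(107.1630−45.0085) = 0.0000. V = [p*·0.0000 + (1−p*)·0.0000]/1.21 = 0.0000. B = V − Δ·S = 0.0000.
(2,1): S=170.1000. Δ = (V_up−V_dn)/(S_up−S_dn) = (10.0000−0.0000)/(255.1500−107.1630) = 0.0676. V = [p*·10.0000 + (1−p*)·0.0000]/1.21 = 5.5096. B = V − Δ·S = -5.9846.
(2,2): S=405.0000. Δ = (V_up−V_dn)/(S_up−S_dn) = (10.0000−10.0000)/(607.5000−255.1500) = 0.0000. V = [p*·10.0000 + (1−p*)·10.0000]/1.21 = 8.2645. B = V − Δ·S = 8.2645.
(1,0): S=113.4000. Δ = (V_up−V_dn)/(S_up−S_dn) = (5.5096−0.0000)/(170.1000−71.4420) = 0.0558. V = [p*·5.5096 + (1−p*)·0.0000]/1.21 = 3.0356. B = V − Δ·S = -3.2973.
(1,1): S=270.0000. Δ = (V_up−V_dn)/(S_up−S_dn) = (8.2645−5.5096)/(405.0000−170.1000) = 0.0117. V = [p*·8.2645 + (1−p*)·5.5096]/1.21 = 6.0712. B = V − Δ·S = 2.9048.
(0,0): S=180.0000. Δ = (V_up−V_dn)/(S_up−S_dn) = (6.0712−3.0356)/(270.0000−113.4000) = 0.0194. V = [p*·6.0712 + (1−p*)·3.0356]/1.21 = 4.1813. B = V − Δ·S = 0.6921.
Check: Δ(0,0)·S0 + B(0,0) = 4.1813 = V0.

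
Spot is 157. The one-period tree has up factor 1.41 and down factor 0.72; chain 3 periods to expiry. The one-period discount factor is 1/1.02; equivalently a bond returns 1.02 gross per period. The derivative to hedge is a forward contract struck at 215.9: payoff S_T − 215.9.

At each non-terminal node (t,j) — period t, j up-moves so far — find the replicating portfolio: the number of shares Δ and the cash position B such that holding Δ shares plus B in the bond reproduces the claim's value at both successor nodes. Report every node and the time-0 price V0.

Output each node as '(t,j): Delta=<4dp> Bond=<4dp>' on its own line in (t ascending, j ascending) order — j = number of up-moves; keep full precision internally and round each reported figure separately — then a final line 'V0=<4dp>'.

Risk-neutral probability p* = (R−d)/(u−d) = (1.02−0.72)/(1.41−0.72) = 0.4348.
Payoff layer (t=3): V(3,0)=-157.3001, V(3,1)=-101.1418, V(3,2)=8.8348, V(3,3)=224.2057
Node (2,0) S=81.3888: V=(p*·-101.1418+(1−p*)·-157.3001)/1.02=-130.2779; Δ=(-101.1418−-157.3001)/(114.7582−58.5999)=1.0000; B=V−Δ·S=-211.6667
Node (2,1) S=159.3864: V=(p*·8.8348+(1−p*)·-101.1418)/1.02=-52.2803; Δ=(8.8348−-101.1418)/(224.7348−114.7582)=1.0000; B=V−Δ·S=-211.6667
Node (2,2) S=312.1317: V=(p*·224.2057+(1−p*)·8.8348)/1.02=100.4650; Δ=(224.2057−8.8348)/(440.1057−224.7348)=1.0000; B=V−Δ·S=-211.6667
Node (1,0) S=113.0400: V=(p*·-52.2803+(1−p*)·-130.2779)/1.02=-94.4763; Δ=(-52.2803−-130.2779)/(159.3864−81.3888)=1.0000; B=V−Δ·S=-207.5163
Node (1,1) S=221.3700: V=(p*·100.4650+(1−p*)·-52.2803)/1.02=13.8537; Δ=(100.4650−-52.2803)/(312.1317−159.3864)=1.0000; B=V−Δ·S=-207.5163
Node (0,0) S=157.0000: V=(p*·13.8537+(1−p*)·-94.4763)/1.02=-46.4474; Δ=(13.8537−-94.4763)/(221.3700−113.0400)=1.0000; B=V−Δ·S=-203.4474
Each (Δ,B) replicates both successor values, so the strategy is self-financing and V0 is arbitrage-free.

(0,0): Delta=1.0000 Bond=-203.4474
(1,0): Delta=1.0000 Bond=-207.5163
(1,1): Delta=1.0000 Bond=-207.5163
(2,0): Delta=1.0000 Bond=-211.6667
(2,1): Delta=1.0000 Bond=-211.6667
(2,2): Delta=1.0000 Bond=-211.6667
V0=-46.4474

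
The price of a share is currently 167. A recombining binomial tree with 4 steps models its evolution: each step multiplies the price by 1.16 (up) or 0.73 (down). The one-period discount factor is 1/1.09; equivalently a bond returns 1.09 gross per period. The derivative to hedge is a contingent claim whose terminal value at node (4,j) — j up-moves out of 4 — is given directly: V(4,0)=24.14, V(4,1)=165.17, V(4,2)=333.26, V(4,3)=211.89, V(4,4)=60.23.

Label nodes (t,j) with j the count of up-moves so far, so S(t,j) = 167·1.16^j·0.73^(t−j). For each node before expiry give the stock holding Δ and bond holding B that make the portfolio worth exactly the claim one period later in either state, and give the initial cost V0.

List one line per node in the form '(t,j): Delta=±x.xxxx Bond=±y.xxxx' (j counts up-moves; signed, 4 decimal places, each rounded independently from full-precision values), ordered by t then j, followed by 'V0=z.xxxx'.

(0,0): Delta=-1.2769 Bond=319.5768
(1,0): Delta=-0.5702 Bond=262.1899
(1,1): Delta=-1.3634 Bond=365.0899
(2,0): Delta=3.9242 Bond=-114.1924
(2,1): Delta=-1.1202 Bond=363.5607
(2,2): Delta=-1.3931 Bond=404.6344
(3,0): Delta=5.0484 Bond=-197.5074
(3,1): Delta=3.7866 Bond=-110.2680
(3,2): Delta=-1.7206 Bond=494.7768
(3,3): Delta=-1.3530 Bond=430.6049
V0=106.3354

Since d<R<u, set p* = (R−d)/(u−d) = 0.8372; price each node as the discounted p*-expectation of its children.
Terminal payoffs: V(4,0)=24.1400, V(4,1)=165.1700, V(4,2)=333.2600, V(4,3)=211.8900, V(4,4)=60.2300
Node (3,0) S=64.9658: V=(p*·165.1700+(1−p*)·24.1400)/1.09=130.4694; Δ=(165.1700−24.1400)/(75.3604−47.4251)=5.0484; B=V−Δ·S=-197.5074
Node (3,1) S=103.2334: V=(p*·333.2600+(1−p*)·165.1700)/1.09=280.6390; Δ=(333.2600−165.1700)/(119.7507−75.3604)=3.7866; B=V−Δ·S=-110.2680
Node (3,2) S=164.0421: V=(p*·211.8900+(1−p*)·333.2600)/1.09=212.5210; Δ=(211.8900−333.2600)/(190.2888−119.7507)=-1.7206; B=V−Δ·S=494.7768
Node (3,3) S=260.6696: V=(p*·60.2300+(1−p*)·211.8900)/1.09=77.9072; Δ=(60.2300−211.8900)/(302.3768−190.2888)=-1.3530; B=V−Δ·S=430.6049
Node (2,0) S=88.9943: V=(p*·280.6390+(1−p*)·130.4694)/1.09=235.0393; Δ=(280.6390−130.4694)/(103.2334−64.9658)=3.9242; B=V−Δ·S=-114.1924
Node (2,1) S=141.4156: V=(p*·212.5210+(1−p*)·280.6390)/1.09=205.1468; Δ=(212.5210−280.6390)/(164.0421−103.2334)=-1.1202; B=V−Δ·S=363.5607
Node (2,2) S=224.7152: V=(p*·77.9072+(1−p*)·212.5210)/1.09=91.5790; Δ=(77.9072−212.5210)/(260.6696−164.0421)=-1.3931; B=V−Δ·S=404.6344
Node (1,0) S=121.9100: V=(p*·205.1468+(1−p*)·235.0393)/1.09=192.6725; Δ=(205.1468−235.0393)/(141.4156−88.9943)=-0.5702; B=V−Δ·S=262.1899
Node (1,1) S=193.7200: V=(p*·91.5790+(1−p*)·205.1468)/1.09=100.9787; Δ=(91.5790−205.1468)/(224.7152−141.4156)=-1.3634; B=V−Δ·S=365.0899
Node (0,0) S=167.0000: V=(p*·100.9787+(1−p*)·192.6725)/1.09=106.3354; Δ=(100.9787−192.6725)/(193.7200−121.9100)=-1.2769; B=V−Δ·S=319.5768
The time-0 hedge costs 106.3354, which is the no-arbitrage price.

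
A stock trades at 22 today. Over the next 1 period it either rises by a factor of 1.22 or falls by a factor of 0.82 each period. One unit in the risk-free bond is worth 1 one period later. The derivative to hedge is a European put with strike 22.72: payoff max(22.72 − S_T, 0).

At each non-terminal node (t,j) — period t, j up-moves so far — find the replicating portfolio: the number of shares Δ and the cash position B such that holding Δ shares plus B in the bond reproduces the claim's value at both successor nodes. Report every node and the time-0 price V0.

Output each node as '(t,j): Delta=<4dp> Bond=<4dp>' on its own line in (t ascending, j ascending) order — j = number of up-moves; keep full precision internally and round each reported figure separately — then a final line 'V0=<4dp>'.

(0,0): Delta=-0.5318 Bond=14.2740
V0=2.5740

The replicating-portfolio and risk-neutral prices coincide; use p* = (1−0.82)/(1.22−0.82) = 0.4500 for the latter.
Terminal payoffs: V(1,0)=4.6800, V(1,1)=0.0000
(0,0): S=22.0000. Δ = (V_up−V_dn)/(S_up−S_dn) = (0.0000−4.6800)/(26.8400−18.0400) = -0.5318. V = [p*·0.0000 + (1−p*)·4.6800]/1 = 2.5740. B = V − Δ·S = 14.2740.
Root portfolio cost Δ·22+B reproduces V0=2.5740.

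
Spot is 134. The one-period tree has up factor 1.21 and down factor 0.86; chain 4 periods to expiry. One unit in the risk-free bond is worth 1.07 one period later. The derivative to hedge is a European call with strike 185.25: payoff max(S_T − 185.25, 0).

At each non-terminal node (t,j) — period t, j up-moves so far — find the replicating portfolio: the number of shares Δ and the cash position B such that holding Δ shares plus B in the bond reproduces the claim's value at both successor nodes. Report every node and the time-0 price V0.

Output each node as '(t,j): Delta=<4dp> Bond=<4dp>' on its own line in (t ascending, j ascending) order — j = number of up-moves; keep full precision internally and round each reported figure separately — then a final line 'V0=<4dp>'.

(0,0): Delta=0.4545 Bond=-45.8356
(1,0): Delta=0.1474 Bond=-13.6506
(1,1): Delta=0.6000 Bond=-72.6397
(2,0): Delta=0.0000 Bond=0.0000
(2,1): Delta=0.2172 Bond=-24.3435
(2,2): Delta=0.7814 Bond=-113.3117
(3,0): Delta=0.0000 Bond=0.0000
(3,1): Delta=0.0000 Bond=0.0000
(3,2): Delta=0.3201 Bond=-43.4126
(3,3): Delta=1.0000 Bond=-173.1308
V0=15.0683

The replicating-portfolio and risk-neutral prices coincide; use p* = (1.07−0.86)/(1.21−0.86) = 0.6000 for the latter.
At expiry t=4: V(4,0)=0.0000, V(4,1)=0.0000, V(4,2)=0.0000, V(4,3)=18.9047, V(4,4)=101.9909
Node (3,0) S=85.2315: V=(p*·0.0000+(1−p*)·0.0000)/1.07=0.0000; Δ=(0.0000−0.0000)/(103.1301−73.2991)=0.0000; B=V−Δ·S=0.0000
Node (3,1) S=119.9187: V=(p*·0.0000+(1−p*)·0.0000)/1.07=0.0000; Δ=(0.0000−0.0000)/(145.1017−103.1301)=0.0000; B=V−Δ·S=0.0000
Node (3,2) S=168.7229: V=(p*·18.9047+(1−p*)·0.0000)/1.07=10.6008; Δ=(18.9047−0.0000)/(204.1547−145.1017)=0.3201; B=V−Δ·S=-43.4126
Node (3,3) S=237.3892: V=(p*·101.9909+(1−p*)·18.9047)/1.07=64.2583; Δ=(101.9909−18.9047)/(287.2409−204.1547)=1.0000; B=V−Δ·S=-173.1308
Node (2,0) S=99.1064: V=(p*·0.0000+(1−p*)·0.0000)/1.07=0.0000; Δ=(0.0000−0.0000)/(119.9187−85.2315)=0.0000; B=V−Δ·S=0.0000
Node (2,1) S=139.4404: V=(p*·10.6008+(1−p*)·0.0000)/1.07=5.9444; Δ=(10.6008−0.0000)/(168.7229−119.9187)=0.2172; B=V−Δ·S=-24.3435
Node (2,2) S=196.1894: V=(p*·64.2583+(1−p*)·10.6008)/1.07=39.9956; Δ=(64.2583−10.6008)/(237.3892−168.7229)=0.7814; B=V−Δ·S=-113.3117
Node (1,0) S=115.2400: V=(p*·5.9444+(1−p*)·0.0000)/1.07=3.3333; Δ=(5.9444−0.0000)/(139.4404−99.1064)=0.1474; B=V−Δ·S=-13.6506
Node (1,1) S=162.1400: V=(p*·39.9956+(1−p*)·5.9444)/1.07=24.6496; Δ=(39.9956−5.9444)/(196.1894−139.4404)=0.6000; B=V−Δ·S=-72.6397
Node (0,0) S=134.0000: V=(p*·24.6496+(1−p*)·3.3333)/1.07=15.0683; Δ=(24.6496−3.3333)/(162.1400−115.2400)=0.4545; B=V−Δ·S=-45.8356
Each (Δ,B) replicates both successor values, so the strategy is self-financing and V0 is arbitrage-free.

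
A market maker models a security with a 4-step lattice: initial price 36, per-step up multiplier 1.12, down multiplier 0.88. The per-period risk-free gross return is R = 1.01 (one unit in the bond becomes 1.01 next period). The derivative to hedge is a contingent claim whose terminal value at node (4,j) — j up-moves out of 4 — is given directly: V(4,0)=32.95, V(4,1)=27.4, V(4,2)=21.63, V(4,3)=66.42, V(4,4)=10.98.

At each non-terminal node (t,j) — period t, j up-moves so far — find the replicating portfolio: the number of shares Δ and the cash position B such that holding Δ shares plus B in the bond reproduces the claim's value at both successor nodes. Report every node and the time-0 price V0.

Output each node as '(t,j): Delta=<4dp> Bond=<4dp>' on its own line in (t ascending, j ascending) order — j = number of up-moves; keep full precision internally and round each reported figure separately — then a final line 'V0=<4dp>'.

Under the risk-neutral measure, an up-move has probability p* = (R−d)/(u−d) = 0.5417 and values discount at R = 1.01.
Terminal values V(4,·): V(4,0)=32.9500, V(4,1)=27.4000, V(4,2)=21.6300, V(4,3)=66.4200, V(4,4)=10.9800
Node (3,0) S=24.5330: V=(p*·27.4000+(1−p*)·32.9500)/1.01=29.6473; Δ=(27.4000−32.9500)/(27.4770−21.5890)=-0.9426; B=V−Δ·S=52.7723
Node (3,1) S=31.2238: V=(p*·21.6300+(1−p*)·27.4000)/1.01=24.0342; Δ=(21.6300−27.4000)/(34.9707−27.4770)=-0.7700; B=V−Δ·S=48.0759
Node (3,2) S=39.7394: V=(p*·66.4200+(1−p*)·21.6300)/1.01=45.4369; Δ=(66.4200−21.6300)/(44.5081−34.9707)=4.6962; B=V−Δ·S=-141.1881
Node (3,3) S=50.5774: V=(p*·10.9800+(1−p*)·66.4200)/1.01=36.0297; Δ=(10.9800−66.4200)/(56.6467−44.5081)=-4.5673; B=V−Δ·S=267.0297
Node (2,0) S=27.8784: V=(p*·24.0342+(1−p*)·29.6473)/1.01=26.3434; Δ=(24.0342−29.6473)/(31.2238−24.5330)=-0.8389; B=V−Δ·S=49.7311
Node (2,1) S=35.4816: V=(p*·45.4369+(1−p*)·24.0342)/1.01=35.2746; Δ=(45.4369−24.0342)/(39.7394−31.2238)=2.5133; B=V−Δ·S=-53.9031
Node (2,2) S=45.1584: V=(p*·36.0297+(1−p*)·45.4369)/1.01=39.9419; Δ=(36.0297−45.4369)/(50.5774−39.7394)=-0.8680; B=V−Δ·S=79.1385
Node (1,0) S=31.6800: V=(p*·35.2746+(1−p*)·26.3434)/1.01=30.8724; Δ=(35.2746−26.3434)/(35.4816−27.8784)=1.1747; B=V−Δ·S=-6.3407
Node (1,1) S=40.3200: V=(p*·39.9419+(1−p*)·35.2746)/1.01=37.4284; Δ=(39.9419−35.2746)/(45.1584−35.4816)=0.4823; B=V−Δ·S=17.9813
Node (0,0) S=36.0000: V=(p*·37.4284+(1−p*)·30.8724)/1.01=34.0828; Δ=(37.4284−30.8724)/(40.3200−31.6800)=0.7588; B=V−Δ·S=6.7661
Self-financing check: at every node Δ·S+B equals the discounted successor values.

(0,0): Delta=0.7588 Bond=6.7661
(1,0): Delta=1.1747 Bond=-6.3407
(1,1): Delta=0.4823 Bond=17.9813
(2,0): Delta=-0.8389 Bond=49.7311
(2,1): Delta=2.5133 Bond=-53.9031
(2,2): Delta=-0.8680 Bond=79.1385
(3,0): Delta=-0.9426 Bond=52.7723
(3,1): Delta=-0.7700 Bond=48.0759
(3,2): Delta=4.6962 Bond=-141.1881
(3,3): Delta=-4.5673 Bond=267.0297
V0=34.0828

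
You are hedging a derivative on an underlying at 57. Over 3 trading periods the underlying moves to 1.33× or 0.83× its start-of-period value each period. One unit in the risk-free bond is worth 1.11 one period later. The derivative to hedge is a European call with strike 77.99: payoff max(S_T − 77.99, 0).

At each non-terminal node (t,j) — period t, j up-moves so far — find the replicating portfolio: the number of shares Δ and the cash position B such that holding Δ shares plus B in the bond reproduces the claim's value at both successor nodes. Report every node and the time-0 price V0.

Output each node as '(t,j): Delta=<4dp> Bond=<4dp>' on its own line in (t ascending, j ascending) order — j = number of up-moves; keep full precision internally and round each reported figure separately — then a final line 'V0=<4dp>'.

(0,0): Delta=0.5302 Bond=-21.2907
(1,0): Delta=0.1215 Bond=-4.2980
(1,1): Delta=0.7306 Bond=-38.8242
(2,0): Delta=0.0000 Bond=0.0000
(2,1): Delta=0.1811 Bond=-8.5193
(2,2): Delta=1.0000 Bond=-70.2613
V0=8.9293

Under the risk-neutral measure, an up-move has probability p* = (R−d)/(u−d) = 0.5600 and values discount at R = 1.11.
Terminal values V(3,·): V(3,0)=0.0000, V(3,1)=0.0000, V(3,2)=5.6967, V(3,3)=56.1103
Node (2,0) S=39.2673: V=(p*·0.0000+(1−p*)·0.0000)/1.11=0.0000; Δ=(0.0000−0.0000)/(52.2255−32.5919)=0.0000; B=V−Δ·S=0.0000
Node (2,1) S=62.9223: V=(p*·5.6967+(1−p*)·0.0000)/1.11=2.8740; Δ=(5.6967−0.0000)/(83.6867−52.2255)=0.1811; B=V−Δ·S=-8.5193
Node (2,2) S=100.8273: V=(p*·56.1103+(1−p*)·5.6967)/1.11=30.5660; Δ=(56.1103−5.6967)/(134.1003−83.6867)=1.0000; B=V−Δ·S=-70.2613
Node (1,0) S=47.3100: V=(p*·2.8740+(1−p*)·0.0000)/1.11=1.4499; Δ=(2.8740−0.0000)/(62.9223−39.2673)=0.1215; B=V−Δ·S=-4.2980
Node (1,1) S=75.8100: V=(p*·30.5660+(1−p*)·2.8740)/1.11=16.5599; Δ=(30.5660−2.8740)/(100.8273−62.9223)=0.7306; B=V−Δ·S=-38.8242
Node (0,0) S=57.0000: V=(p*·16.5599+(1−p*)·1.4499)/1.11=8.9293; Δ=(16.5599−1.4499)/(75.8100−47.3100)=0.5302; B=V−Δ·S=-21.2907
Root portfolio cost Δ·57+B reproduces V0=8.9293.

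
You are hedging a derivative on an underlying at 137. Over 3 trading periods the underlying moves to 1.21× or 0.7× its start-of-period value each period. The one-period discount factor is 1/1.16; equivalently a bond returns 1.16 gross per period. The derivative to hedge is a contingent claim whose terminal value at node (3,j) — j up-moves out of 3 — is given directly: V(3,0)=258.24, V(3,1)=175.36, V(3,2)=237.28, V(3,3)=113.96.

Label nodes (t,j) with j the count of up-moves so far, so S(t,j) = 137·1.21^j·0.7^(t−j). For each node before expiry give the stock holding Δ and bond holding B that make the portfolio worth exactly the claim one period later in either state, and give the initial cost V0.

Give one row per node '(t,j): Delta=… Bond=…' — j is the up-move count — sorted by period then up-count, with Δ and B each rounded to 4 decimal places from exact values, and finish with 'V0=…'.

Risk-neutral probability p* = (R−d)/(u−d) = (1.16−0.7)/(1.21−0.7) = 0.9020.
Terminal values V(3,·): V(3,0)=258.2400, V(3,1)=175.3600, V(3,2)=237.2800, V(3,3)=113.9600
Node (2,0) S=67.1300: V=(p*·175.3600+(1−p*)·258.2400)/1.16=158.1771; Δ=(175.3600−258.2400)/(81.2273−46.9910)=-2.4208; B=V−Δ·S=320.6870
Node (2,1) S=116.0390: V=(p*·237.2800+(1−p*)·175.3600)/1.16=199.3185; Δ=(237.2800−175.3600)/(140.4072−81.2273)=1.0463; B=V−Δ·S=77.9067
Node (2,2) S=200.5817: V=(p*·113.9600+(1−p*)·237.2800)/1.16=108.6640; Δ=(113.9600−237.2800)/(242.7039−140.4072)=-1.2055; B=V−Δ·S=350.4679
Node (1,0) S=95.9000: V=(p*·199.3185+(1−p*)·158.1771)/1.16=168.3491; Δ=(199.3185−158.1771)/(116.0390−67.1300)=0.8412; B=V−Δ·S=87.6799
Node (1,1) S=165.7700: V=(p*·108.6640+(1−p*)·199.3185)/1.16=101.3376; Δ=(108.6640−199.3185)/(200.5817−116.0390)=-1.0723; B=V−Δ·S=279.0916
Node (0,0) S=137.0000: V=(p*·101.3376+(1−p*)·168.3491)/1.16=93.0236; Δ=(101.3376−168.3491)/(165.7700−95.9000)=-0.9591; B=V−Δ·S=224.4187
The time-0 hedge costs 93.0236, which is the no-arbitrage price.

(0,0): Delta=-0.9591 Bond=224.4187
(1,0): Delta=0.8412 Bond=87.6799
(1,1): Delta=-1.0723 Bond=279.0916
(2,0): Delta=-2.4208 Bond=320.6870
(2,1): Delta=1.0463 Bond=77.9067
(2,2): Delta=-1.2055 Bond=350.4679
V0=93.0236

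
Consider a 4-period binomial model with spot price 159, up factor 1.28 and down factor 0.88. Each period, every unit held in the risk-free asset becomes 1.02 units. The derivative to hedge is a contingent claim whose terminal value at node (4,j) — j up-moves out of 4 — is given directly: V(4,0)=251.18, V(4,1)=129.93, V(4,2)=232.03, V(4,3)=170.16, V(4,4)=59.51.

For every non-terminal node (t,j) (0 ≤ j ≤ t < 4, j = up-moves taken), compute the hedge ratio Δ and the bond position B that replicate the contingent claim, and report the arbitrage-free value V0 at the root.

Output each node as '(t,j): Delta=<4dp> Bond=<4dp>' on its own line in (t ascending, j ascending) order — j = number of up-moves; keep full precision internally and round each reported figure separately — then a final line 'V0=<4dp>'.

(0,0): Delta=-0.1115 Bond=190.2223
(1,0): Delta=-0.2121 Bond=208.1016
(1,1): Delta=0.0169 Bond=167.8877
(2,0): Delta=-0.8575 Bond=291.7272
(2,1): Delta=0.6119 Bond=64.6885
(2,2): Delta=-0.7427 Bond=369.1370
(3,0): Delta=-2.7975 Bond=507.7745
(3,1): Delta=1.6195 Bond=-92.8333
(3,2): Delta=-0.6747 Bond=360.9255
(3,3): Delta=-0.8296 Bond=405.4804
V0=172.4890

Risk-neutral probability p* = (R−d)/(u−d) = (1.02−0.88)/(1.28−0.88) = 0.3500.
At expiry t=4: V(4,0)=251.1800, V(4,1)=129.9300, V(4,2)=232.0300, V(4,3)=170.1600, V(4,4)=59.5100
  t=3,j=0: stock 108.3540 → up 138.6932 (V=129.9300), down 95.3516 (V=251.1800). Price 204.6495; hedge Δ=-2.7975, bond B=507.7745.
  t=3,j=1: stock 157.6059 → up 201.7355 (V=232.0300), down 138.6932 (V=129.9300). Price 162.4167; hedge Δ=1.6195, bond B=-92.8333.
  t=3,j=2: stock 229.2449 → up 293.4335 (V=170.1600), down 201.7355 (V=232.0300). Price 206.2505; hedge Δ=-0.6747, bond B=360.9255.
  t=3,j=3: stock 333.4472 → up 426.8124 (V=59.5100), down 293.4335 (V=170.1600). Price 128.8554; hedge Δ=-0.8296, bond B=405.4804.
  t=2,j=0: stock 123.1296 → up 157.6059 (V=162.4167), down 108.3540 (V=204.6495). Price 186.1451; hedge Δ=-0.8575, bond B=291.7272.
  t=2,j=1: stock 179.0976 → up 229.2449 (V=206.2505), down 157.6059 (V=162.4167). Price 174.2730; hedge Δ=0.6119, bond B=64.6885.
  t=2,j=2: stock 260.5056 → up 333.4472 (V=128.8554), down 229.2449 (V=206.2505). Price 175.6492; hedge Δ=-0.7427, bond B=369.1370.
  t=1,j=0: stock 139.9200 → up 179.0976 (V=174.2730), down 123.1296 (V=186.1451). Price 178.4215; hedge Δ=-0.2121, bond B=208.1016.
  t=1,j=1: stock 203.5200 → up 260.5056 (V=175.6492), down 179.0976 (V=174.2730). Price 171.3281; hedge Δ=0.0169, bond B=167.8877.
  t=0,j=0: stock 159.0000 → up 203.5200 (V=171.3281), down 139.9200 (V=178.4215). Price 172.4890; hedge Δ=-0.1115, bond B=190.2223.
Each (Δ,B) replicates both successor values, so the strategy is self-financing and V0 is arbitrage-free.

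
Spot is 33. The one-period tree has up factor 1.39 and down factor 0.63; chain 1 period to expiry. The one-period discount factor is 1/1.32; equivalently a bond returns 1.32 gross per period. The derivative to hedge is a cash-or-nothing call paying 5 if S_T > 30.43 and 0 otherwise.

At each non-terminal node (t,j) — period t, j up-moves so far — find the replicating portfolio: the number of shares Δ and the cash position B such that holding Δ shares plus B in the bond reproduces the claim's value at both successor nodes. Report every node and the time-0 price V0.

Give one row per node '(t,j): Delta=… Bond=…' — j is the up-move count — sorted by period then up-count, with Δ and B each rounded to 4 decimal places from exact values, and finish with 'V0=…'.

(0,0): Delta=0.1994 Bond=-3.1400
V0=3.4390

Since d<R<u, set p* = (R−d)/(u−d) = 0.9079; price each node as the discounted p*-expectation of its children.
Terminal payoffs: V(1,0)=0.0000, V(1,1)=5.0000
(0,0): S=33.0000. Δ = (V_up−V_dn)/(S_up−S_dn) = (5.0000−0.0000)/(45.8700−20.7900) = 0.1994. V = [p*·5.0000 + (1−p*)·0.0000]/1.32 = 3.4390. B = V − Δ·S = -3.1400.
Root portfolio cost Δ·33+B reproduces V0=3.4390.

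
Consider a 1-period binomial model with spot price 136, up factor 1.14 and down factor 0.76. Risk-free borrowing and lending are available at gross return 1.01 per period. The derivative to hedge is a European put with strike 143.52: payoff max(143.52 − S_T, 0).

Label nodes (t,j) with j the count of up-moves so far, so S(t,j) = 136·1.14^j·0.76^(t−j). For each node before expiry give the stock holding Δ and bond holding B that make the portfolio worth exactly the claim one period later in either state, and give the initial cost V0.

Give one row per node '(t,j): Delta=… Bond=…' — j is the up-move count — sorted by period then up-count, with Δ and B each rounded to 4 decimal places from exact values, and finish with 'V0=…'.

(0,0): Delta=-0.7771 Bond=119.2871
V0=13.6029

Risk-neutral probability p* = (R−d)/(u−d) = (1.01−0.76)/(1.14−0.76) = 0.6579.
At expiry t=1: V(1,0)=40.1600, V(1,1)=0.0000
  t=0,j=0: stock 136.0000 → up 155.0400 (V=0.0000), down 103.3600 (V=40.1600). Price 13.6029; hedge Δ=-0.7771, bond B=119.2871.
Check: Δ(0,0)·S0 + B(0,0) = 13.6029 = V0.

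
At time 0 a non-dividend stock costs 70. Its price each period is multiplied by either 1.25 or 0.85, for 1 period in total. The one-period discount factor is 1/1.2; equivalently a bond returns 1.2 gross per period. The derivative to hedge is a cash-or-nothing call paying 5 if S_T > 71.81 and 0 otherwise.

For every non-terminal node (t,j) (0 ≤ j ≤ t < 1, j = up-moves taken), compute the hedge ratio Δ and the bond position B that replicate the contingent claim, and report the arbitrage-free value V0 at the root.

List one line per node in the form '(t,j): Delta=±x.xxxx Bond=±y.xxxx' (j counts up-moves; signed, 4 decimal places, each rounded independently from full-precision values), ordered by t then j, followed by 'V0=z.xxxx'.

No-arbitrage ⇒ martingale measure with p* = (R−d)/(u−d) = 0.8750.
Terminal values V(1,·): V(1,0)=0.0000, V(1,1)=5.0000
Node (0,0) S=70.0000: V=(p*·5.0000+(1−p*)·0.0000)/1.2=3.6458; Δ=(5.0000−0.0000)/(87.5000−59.5000)=0.1786; B=V−Δ·S=-8.8542
Each (Δ,B) replicates both successor values, so the strategy is self-financing and V0 is arbitrage-free.

(0,0): Delta=0.1786 Bond=-8.8542
V0=3.6458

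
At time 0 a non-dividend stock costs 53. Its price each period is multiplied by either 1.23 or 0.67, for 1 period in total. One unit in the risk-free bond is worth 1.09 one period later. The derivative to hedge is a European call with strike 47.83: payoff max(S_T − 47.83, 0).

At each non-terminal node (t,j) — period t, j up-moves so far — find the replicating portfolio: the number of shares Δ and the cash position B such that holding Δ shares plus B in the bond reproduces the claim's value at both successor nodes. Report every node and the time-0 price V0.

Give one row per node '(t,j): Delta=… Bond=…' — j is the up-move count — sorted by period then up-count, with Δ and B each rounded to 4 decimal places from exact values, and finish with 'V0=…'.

(0,0): Delta=0.5849 Bond=-19.0550
V0=11.9450

Since d<R<u, set p* = (R−d)/(u−d) = 0.7500; price each node as the discounted p*-expectation of its children.
Payoff layer (t=1): V(1,0)=0.0000, V(1,1)=17.3600
(0,0): S=53.0000. Δ = (V_up−V_dn)/(S_up−S_dn) = (17.3600−0.0000)/(65.1900−35.5100) = 0.5849. V = [p*·17.3600 + (1−p*)·0.0000]/1.09 = 11.9450. B = V − Δ·S = -19.0550.
Self-financing check: at every node Δ·S+B equals the discounted successor values.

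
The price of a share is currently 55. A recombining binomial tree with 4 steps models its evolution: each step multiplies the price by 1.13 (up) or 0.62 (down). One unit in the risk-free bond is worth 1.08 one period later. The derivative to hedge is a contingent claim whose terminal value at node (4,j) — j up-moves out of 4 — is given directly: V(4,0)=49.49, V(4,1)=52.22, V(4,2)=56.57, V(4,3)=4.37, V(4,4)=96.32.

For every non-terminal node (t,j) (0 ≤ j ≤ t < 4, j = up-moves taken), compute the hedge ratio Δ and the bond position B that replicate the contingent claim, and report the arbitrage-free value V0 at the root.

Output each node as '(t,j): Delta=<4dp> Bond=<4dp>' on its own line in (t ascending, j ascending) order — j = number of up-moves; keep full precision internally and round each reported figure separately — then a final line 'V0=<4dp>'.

(0,0): Delta=1.5593 Bond=-35.8934
(1,0): Delta=-2.0543 Bond=84.4569
(1,1): Delta=1.7748 Bond=-52.1585
(2,0): Delta=0.3599 Bond=40.1725
(2,1): Delta=-2.1983 Bond=96.7614
(2,2): Delta=2.0117 Bond=-72.9717
(3,0): Delta=0.4084 Bond=42.7511
(3,1): Delta=0.3570 Bond=43.4553
(3,2): Delta=-2.3507 Bond=111.1378
(3,3): Delta=2.2719 Bond=-99.4559
V0=49.8657

Risk-neutral probability p* = (R−d)/(u−d) = (1.08−0.62)/(1.13−0.62) = 0.9020.
Payoff layer (t=4): V(4,0)=49.4900, V(4,1)=52.2200, V(4,2)=56.5700, V(4,3)=4.3700, V(4,4)=96.3200
Node (3,0) S=13.1080: V=(p*·52.2200+(1−p*)·49.4900)/1.08=48.1040; Δ=(52.2200−49.4900)/(14.8121−8.1270)=0.4084; B=V−Δ·S=42.7511
Node (3,1) S=23.8905: V=(p*·56.5700+(1−p*)·52.2200)/1.08=51.9847; Δ=(56.5700−52.2200)/(26.9962−14.8121)=0.3570; B=V−Δ·S=43.4553
Node (3,2) S=43.5423: V=(p*·4.3700+(1−p*)·56.5700)/1.08=8.7849; Δ=(4.3700−56.5700)/(49.2028−26.9962)=-2.3507; B=V−Δ·S=111.1378
Node (3,3) S=79.3593: V=(p*·96.3200+(1−p*)·4.3700)/1.08=80.8382; Δ=(96.3200−4.3700)/(89.6760−49.2028)=2.2719; B=V−Δ·S=-99.4559
Node (2,0) S=21.1420: V=(p*·51.9847+(1−p*)·48.1040)/1.08=47.7817; Δ=(51.9847−48.1040)/(23.8905−13.1080)=0.3599; B=V−Δ·S=40.1725
Node (2,1) S=38.5330: V=(p*·8.7849+(1−p*)·51.9847)/1.08=12.0557; Δ=(8.7849−51.9847)/(43.5423−23.8905)=-2.1983; B=V−Δ·S=96.7614
Node (2,2) S=70.2295: V=(p*·80.8382+(1−p*)·8.7849)/1.08=68.3094; Δ=(80.8382−8.7849)/(79.3593−43.5423)=2.0117; B=V−Δ·S=-72.9717
Node (1,0) S=34.1000: V=(p*·12.0557+(1−p*)·47.7817)/1.08=14.4058; Δ=(12.0557−47.7817)/(38.5330−21.1420)=-2.0543; B=V−Δ·S=84.4569
Node (1,1) S=62.1500: V=(p*·68.3094+(1−p*)·12.0557)/1.08=58.1429; Δ=(68.3094−12.0557)/(70.2295−38.5330)=1.7748; B=V−Δ·S=-52.1585
Node (0,0) S=55.0000: V=(p*·58.1429+(1−p*)·14.4058)/1.08=49.8657; Δ=(58.1429−14.4058)/(62.1500−34.1000)=1.5593; B=V−Δ·S=-35.8934
Check: Δ(0,0)·S0 + B(0,0) = 49.8657 = V0.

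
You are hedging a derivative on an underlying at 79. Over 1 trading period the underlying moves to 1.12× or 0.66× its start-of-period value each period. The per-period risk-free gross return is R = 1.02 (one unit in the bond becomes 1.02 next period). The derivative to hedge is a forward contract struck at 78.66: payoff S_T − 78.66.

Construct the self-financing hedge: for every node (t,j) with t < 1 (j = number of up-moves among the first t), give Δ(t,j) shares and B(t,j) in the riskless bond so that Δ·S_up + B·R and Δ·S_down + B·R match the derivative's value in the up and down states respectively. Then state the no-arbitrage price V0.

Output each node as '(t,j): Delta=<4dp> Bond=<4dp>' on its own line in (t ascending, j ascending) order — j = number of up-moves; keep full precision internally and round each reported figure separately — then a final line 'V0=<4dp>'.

(0,0): Delta=1.0000 Bond=-77.1176
V0=1.8824

Since d<R<u, set p* = (R−d)/(u−d) = 0.7826; price each node as the discounted p*-expectation of its children.
At expiry t=1: V(1,0)=-26.5200, V(1,1)=9.8200
  t=0,j=0: stock 79.0000 → up 88.4800 (V=9.8200), down 52.1400 (V=-26.5200). Price 1.8824; hedge Δ=1.0000, bond B=-77.1176.
Self-financing check: at every node Δ·S+B equals the discounted successor values.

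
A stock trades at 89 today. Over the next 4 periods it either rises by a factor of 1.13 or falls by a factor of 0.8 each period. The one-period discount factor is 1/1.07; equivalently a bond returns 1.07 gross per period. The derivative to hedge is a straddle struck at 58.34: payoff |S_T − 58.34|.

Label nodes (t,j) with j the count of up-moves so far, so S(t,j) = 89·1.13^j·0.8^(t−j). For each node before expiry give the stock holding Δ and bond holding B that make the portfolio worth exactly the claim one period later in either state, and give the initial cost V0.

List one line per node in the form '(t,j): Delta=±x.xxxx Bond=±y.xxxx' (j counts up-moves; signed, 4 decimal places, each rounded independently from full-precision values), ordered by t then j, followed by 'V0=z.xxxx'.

(0,0): Delta=0.9641 Bond=-41.0691
(1,0): Delta=0.8116 Bond=-33.0839
(1,1): Delta=0.9881 Bond=-46.3572
(2,0): Delta=0.1710 Bond=1.0891
(2,1): Delta=0.9123 Bond=-43.5084
(2,2): Delta=1.0000 Bond=-50.9564
(3,0): Delta=-1.0000 Bond=54.5234
(3,1): Delta=0.3552 Bond=-10.6920
(3,2): Delta=1.0000 Bond=-54.5234
(3,3): Delta=1.0000 Bond=-54.5234
V0=44.7347

Since d<R<u, set p* = (R−d)/(u−d) = 0.8182; price each node as the discounted p*-expectation of its children.
Terminal payoffs: V(4,0)=21.8856, V(4,1)=6.8482, V(4,2)=14.3922, V(4,3)=44.3943, V(4,4)=86.7722
Node (3,0) S=45.5680: V=(p*·6.8482+(1−p*)·21.8856)/1.07=8.9554; Δ=(6.8482−21.8856)/(51.4918−36.4544)=-1.0000; B=V−Δ·S=54.5234
Node (3,1) S=64.3648: V=(p*·14.3922+(1−p*)·6.8482)/1.07=12.1688; Δ=(14.3922−6.8482)/(72.7322−51.4918)=0.3552; B=V−Δ·S=-10.6920
Node (3,2) S=90.9153: V=(p*·44.3943+(1−p*)·14.3922)/1.07=36.3919; Δ=(44.3943−14.3922)/(102.7343−72.7322)=1.0000; B=V−Δ·S=-54.5234
Node (3,3) S=128.4178: V=(p*·86.7722+(1−p*)·44.3943)/1.07=73.8945; Δ=(86.7722−44.3943)/(145.1122−102.7343)=1.0000; B=V−Δ·S=-54.5234
Node (2,0) S=56.9600: V=(p*·12.1688+(1−p*)·8.9554)/1.07=10.8266; Δ=(12.1688−8.9554)/(64.3648−45.5680)=0.1710; B=V−Δ·S=1.0891
Node (2,1) S=80.4560: V=(p*·36.3919+(1−p*)·12.1688)/1.07=29.8951; Δ=(36.3919−12.1688)/(90.9153−64.3648)=0.9123; B=V−Δ·S=-43.5084
Node (2,2) S=113.6441: V=(p*·73.8945+(1−p*)·36.3919)/1.07=62.6877; Δ=(73.8945−36.3919)/(128.4178−90.9153)=1.0000; B=V−Δ·S=-50.9564
Node (1,0) S=71.2000: V=(p*·29.8951+(1−p*)·10.8266)/1.07=24.6991; Δ=(29.8951−10.8266)/(80.4560−56.9600)=0.8116; B=V−Δ·S=-33.0839
Node (1,1) S=100.5700: V=(p*·62.6877+(1−p*)·29.8951)/1.07=53.0144; Δ=(62.6877−29.8951)/(113.6441−80.4560)=0.9881; B=V−Δ·S=-46.3572
Node (0,0) S=89.0000: V=(p*·53.0144+(1−p*)·24.6991)/1.07=44.7347; Δ=(53.0144−24.6991)/(100.5700−71.2000)=0.9641; B=V−Δ·S=-41.0691
Check: Δ(0,0)·S0 + B(0,0) = 44.7347 = V0.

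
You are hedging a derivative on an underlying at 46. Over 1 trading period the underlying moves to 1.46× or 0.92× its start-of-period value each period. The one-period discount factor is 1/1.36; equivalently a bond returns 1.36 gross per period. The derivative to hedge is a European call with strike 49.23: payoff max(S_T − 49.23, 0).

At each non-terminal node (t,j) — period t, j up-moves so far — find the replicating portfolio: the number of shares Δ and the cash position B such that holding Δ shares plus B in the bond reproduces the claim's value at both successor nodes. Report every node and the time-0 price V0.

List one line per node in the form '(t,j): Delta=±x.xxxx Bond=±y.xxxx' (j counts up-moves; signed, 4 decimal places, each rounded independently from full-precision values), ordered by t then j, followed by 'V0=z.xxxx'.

(0,0): Delta=0.7218 Bond=-22.4613
V0=10.7424

Risk-neutral probability p* = (R−d)/(u−d) = (1.36−0.92)/(1.46−0.92) = 0.8148.
Terminal payoffs: V(1,0)=0.0000, V(1,1)=17.9300
(0,0): S=46.0000. Δ = (V_up−V_dn)/(S_up−S_dn) = (17.9300−0.0000)/(67.1600−42.3200) = 0.7218. V = [p*·17.9300 + (1−p*)·0.0000]/1.36 = 10.7424. B = V − Δ·S = -22.4613.
Self-financing check: at every node Δ·S+B equals the discounted successor values.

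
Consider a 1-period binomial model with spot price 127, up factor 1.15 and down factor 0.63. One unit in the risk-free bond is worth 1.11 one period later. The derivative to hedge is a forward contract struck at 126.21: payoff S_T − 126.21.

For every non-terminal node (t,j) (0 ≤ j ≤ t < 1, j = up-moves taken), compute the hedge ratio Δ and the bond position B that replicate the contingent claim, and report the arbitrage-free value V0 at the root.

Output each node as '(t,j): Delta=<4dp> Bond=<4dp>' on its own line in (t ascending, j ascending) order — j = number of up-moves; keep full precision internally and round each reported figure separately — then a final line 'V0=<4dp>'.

Under the risk-neutral measure, an up-move has probability p* = (R−d)/(u−d) = 0.9231 and values discount at R = 1.11.
At expiry t=1: V(1,0)=-46.2000, V(1,1)=19.8400
  t=0,j=0: stock 127.0000 → up 146.0500 (V=19.8400), down 80.0100 (V=-46.2000). Price 13.2973; hedge Δ=1.0000, bond B=-113.7027.
Check: Δ(0,0)·S0 + B(0,0) = 13.2973 = V0.

(0,0): Delta=1.0000 Bond=-113.7027
V0=13.2973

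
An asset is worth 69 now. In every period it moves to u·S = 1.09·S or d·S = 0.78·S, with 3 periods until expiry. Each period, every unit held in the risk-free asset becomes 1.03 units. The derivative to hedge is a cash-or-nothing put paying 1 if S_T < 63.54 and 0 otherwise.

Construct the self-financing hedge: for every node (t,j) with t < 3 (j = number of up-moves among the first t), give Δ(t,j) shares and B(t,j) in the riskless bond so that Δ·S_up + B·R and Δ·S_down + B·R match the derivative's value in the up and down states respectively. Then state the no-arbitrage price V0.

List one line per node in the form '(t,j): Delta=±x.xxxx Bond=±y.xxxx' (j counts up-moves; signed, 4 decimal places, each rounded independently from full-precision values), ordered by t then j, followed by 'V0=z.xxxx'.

The replicating-portfolio and risk-neutral prices coincide; use p* = (1.03−0.78)/(1.09−0.78) = 0.8065 for the latter.
Terminal payoffs: V(3,0)=1.0000, V(3,1)=1.0000, V(3,2)=0.0000, V(3,3)=0.0000
(2,0): S=41.9796. Δ = (V_up−V_dn)/(S_up−S_dn) = (1.0000−1.0000)/(45.7578−32.7441) = 0.0000. V = [p*·1.0000 + (1−p*)·1.0000]/1.03 = 0.9709. B = V − Δ·S = 0.9709.
(2,1): S=58.6638. Δ = (V_up−V_dn)/(S_up−S_dn) = (0.0000−1.0000)/(63.9435−45.7578) = -0.0550. V = [p*·0.0000 + (1−p*)·1.0000]/1.03 = 0.1879. B = V − Δ·S = 3.4137.
(2,2): S=81.9789. Δ = (V_up−V_dn)/(S_up−S_dn) = (0.0000−0.0000)/(89.3570−63.9435) = 0.0000. V = [p*·0.0000 + (1−p*)·0.0000]/1.03 = 0.0000. B = V − Δ·S = 0.0000.
(1,0): S=53.8200. Δ = (V_up−V_dn)/(S_up−S_dn) = (0.1879−0.9709)/(58.6638−41.9796) = -0.0469. V = [p*·0.1879 + (1−p*)·0.9709]/1.03 = 0.3296. B = V − Δ·S = 2.8553.
(1,1): S=75.2100. Δ = (V_up−V_dn)/(S_up−S_dn) = (0.0000−0.1879)/(81.9789−58.6638) = -0.0081. V = [p*·0.0000 + (1−p*)·0.1879]/1.03 = 0.0353. B = V − Δ·S = 0.6415.
(0,0): S=69.0000. Δ = (V_up−V_dn)/(S_up−S_dn) = (0.0353−0.3296)/(75.2100−53.8200) = -0.0138. V = [p*·0.0353 + (1−p*)·0.3296]/1.03 = 0.0896. B = V − Δ·S = 1.0388.
The time-0 hedge costs 0.0896, which is the no-arbitrage price.

(0,0): Delta=-0.0138 Bond=1.0388
(1,0): Delta=-0.0469 Bond=2.8553
(1,1): Delta=-0.0081 Bond=0.6415
(2,0): Delta=0.0000 Bond=0.9709
(2,1): Delta=-0.0550 Bond=3.4137
(2,2): Delta=0.0000 Bond=0.0000
V0=0.0896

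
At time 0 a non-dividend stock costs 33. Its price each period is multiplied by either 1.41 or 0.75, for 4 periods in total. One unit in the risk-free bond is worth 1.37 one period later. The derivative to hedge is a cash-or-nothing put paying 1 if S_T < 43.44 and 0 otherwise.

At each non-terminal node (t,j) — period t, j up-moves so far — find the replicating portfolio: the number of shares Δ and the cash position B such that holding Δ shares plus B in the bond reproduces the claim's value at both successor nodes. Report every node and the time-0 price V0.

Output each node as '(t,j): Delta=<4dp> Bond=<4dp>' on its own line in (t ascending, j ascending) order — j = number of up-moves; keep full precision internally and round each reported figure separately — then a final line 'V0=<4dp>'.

No-arbitrage ⇒ martingale measure with p* = (R−d)/(u−d) = 0.9394.
Terminal payoffs: V(4,0)=1.0000, V(4,1)=1.0000, V(4,2)=1.0000, V(4,3)=0.0000, V(4,4)=0.0000
Node (3,0) S=13.9219: V=(p*·1.0000+(1−p*)·1.0000)/1.37=0.7299; Δ=(1.0000−1.0000)/(19.6298−10.4414)=0.0000; B=V−Δ·S=0.7299
Node (3,1) S=26.1731: V=(p*·1.0000+(1−p*)·1.0000)/1.37=0.7299; Δ=(1.0000−1.0000)/(36.9041−19.6298)=0.0000; B=V−Δ·S=0.7299
Node (3,2) S=49.2055: V=(p*·0.0000+(1−p*)·1.0000)/1.37=0.0442; Δ=(0.0000−1.0000)/(69.3797−36.9041)=-0.0308; B=V−Δ·S=1.5594
Node (3,3) S=92.5063: V=(p*·0.0000+(1−p*)·0.0000)/1.37=0.0000; Δ=(0.0000−0.0000)/(130.4339−69.3797)=0.0000; B=V−Δ·S=0.0000
Node (2,0) S=18.5625: V=(p*·0.7299+(1−p*)·0.7299)/1.37=0.5328; Δ=(0.7299−0.7299)/(26.1731−13.9219)=0.0000; B=V−Δ·S=0.5328
Node (2,1) S=34.8975: V=(p*·0.0442+(1−p*)·0.7299)/1.37=0.0626; Δ=(0.0442−0.7299)/(49.2055−26.1731)=-0.0298; B=V−Δ·S=1.1015
Node (2,2) S=65.6073: V=(p*·0.0000+(1−p*)·0.0442)/1.37=0.0020; Δ=(0.0000−0.0442)/(92.5063−49.2055)=-0.0010; B=V−Δ·S=0.0690
Node (1,0) S=24.7500: V=(p*·0.0626+(1−p*)·0.5328)/1.37=0.0665; Δ=(0.0626−0.5328)/(34.8975−18.5625)=-0.0288; B=V−Δ·S=0.7789
Node (1,1) S=46.5300: V=(p*·0.0020+(1−p*)·0.0626)/1.37=0.0041; Δ=(0.0020−0.0626)/(65.6073−34.8975)=-0.0020; B=V−Δ·S=0.0960
Node (0,0) S=33.0000: V=(p*·0.0041+(1−p*)·0.0665)/1.37=0.0058; Δ=(0.0041−0.0665)/(46.5300−24.7500)=-0.0029; B=V−Δ·S=0.1003
The time-0 hedge costs 0.0058, which is the no-arbitrage price.

(0,0): Delta=-0.0029 Bond=0.1003
(1,0): Delta=-0.0288 Bond=0.7789
(1,1): Delta=-0.0020 Bond=0.0960
(2,0): Delta=0.0000 Bond=0.5328
(2,1): Delta=-0.0298 Bond=1.1015
(2,2): Delta=-0.0010 Bond=0.0690
(3,0): Delta=0.0000 Bond=0.7299
(3,1): Delta=0.0000 Bond=0.7299
(3,2): Delta=-0.0308 Bond=1.5594
(3,3): Delta=0.0000 Bond=0.0000
V0=0.0058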